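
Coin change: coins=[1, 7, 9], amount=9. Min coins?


dp[0]=0; dp[i]=1+min(dp[i-c] for c in coins)
...dp[4]=4, dp[5]=5, dp[6]=6, dp[7]=1, dp[8]=2, dp[9]=1
Minimum coins for 9 = 1


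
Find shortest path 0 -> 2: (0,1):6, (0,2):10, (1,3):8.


Dijkstra from 0:
Distances: {0: 0, 1: 6, 2: 10, 3: 14}
Shortest distance to 2 = 10, path = [0, 2]


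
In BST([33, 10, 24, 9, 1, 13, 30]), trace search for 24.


BST root = 33
Search for 24: compare at each node
Path: [33, 10, 24]


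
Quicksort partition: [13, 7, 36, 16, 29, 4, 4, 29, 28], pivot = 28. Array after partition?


Elements <= 28 go left of pivot.
Result: [13, 7, 16, 4, 4, 28, 29, 29, 36], pivot at index 5


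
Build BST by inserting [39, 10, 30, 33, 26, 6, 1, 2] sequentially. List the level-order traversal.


Root = 39; build tree by BST insertion.
Level-Order traversal: [39, 10, 6, 30, 1, 26, 33, 2]


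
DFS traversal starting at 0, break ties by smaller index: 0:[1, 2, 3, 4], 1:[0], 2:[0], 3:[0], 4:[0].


DFS stack-based: start with [0]
Visit order: [0, 1, 2, 3, 4]


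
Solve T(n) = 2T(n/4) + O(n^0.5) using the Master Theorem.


a=2, b=4, c=0.5. log_4(2)=0.5 = c=0.5. Case 2: O(n^c log n) = O(sqrt(n) log n)
Complexity: O(sqrt(n) log n)


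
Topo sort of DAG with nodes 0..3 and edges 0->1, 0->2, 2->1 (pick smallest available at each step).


Kahn's algorithm, process smallest node first
Order: [0, 2, 1, 3]


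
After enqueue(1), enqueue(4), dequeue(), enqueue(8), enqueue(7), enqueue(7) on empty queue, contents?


enqueue(1) -> [1]
enqueue(4) -> [1, 4]
dequeue() returns 1 -> [4]
enqueue(8) -> [4, 8]
enqueue(7) -> [4, 8, 7]
enqueue(7) -> [4, 8, 7, 7]
Final queue (front to back): [4, 8, 7, 7]


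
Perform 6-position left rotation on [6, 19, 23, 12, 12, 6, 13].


Left rotate by 6: [13, 6, 19, 23, 12, 12, 6]


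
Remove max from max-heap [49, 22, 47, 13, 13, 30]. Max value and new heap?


Max = 49
Replace root with last, heapify down
Resulting heap: [47, 22, 30, 13, 13]


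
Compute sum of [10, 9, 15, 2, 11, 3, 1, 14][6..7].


Prefix sums: [0, 10, 19, 34, 36, 47, 50, 51, 65]
Sum[6..7] = prefix[8] - prefix[6] = 65 - 50 = 15


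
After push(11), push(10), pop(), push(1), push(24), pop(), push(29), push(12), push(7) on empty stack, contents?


push(11) -> [11]
push(10) -> [11, 10]
pop() returns 10 -> [11]
push(1) -> [11, 1]
push(24) -> [11, 1, 24]
pop() returns 24 -> [11, 1]
push(29) -> [11, 1, 29]
push(12) -> [11, 1, 29, 12]
push(7) -> [11, 1, 29, 12, 7]
Final stack (bottom to top): [11, 1, 29, 12, 7]


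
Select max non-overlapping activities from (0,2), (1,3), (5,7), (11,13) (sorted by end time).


Greedy: pick earliest-ending, then skip overlaps.
Selected (3 activities): [(0, 2), (5, 7), (11, 13)]


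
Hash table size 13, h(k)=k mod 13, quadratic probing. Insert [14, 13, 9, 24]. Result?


Insertions: 14->slot 1; 13->slot 0; 9->slot 9; 24->slot 11
Table: [13, 14, None, None, None, None, None, None, None, 9, None, 24, None]


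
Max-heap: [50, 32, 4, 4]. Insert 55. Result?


Append 55: [50, 32, 4, 4, 55]
Bubble up: swap idx 4(55) with idx 1(32); swap idx 1(55) with idx 0(50)
Result: [55, 50, 4, 4, 32]


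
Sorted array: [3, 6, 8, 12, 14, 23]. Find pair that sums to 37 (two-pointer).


Two pointers: lo=0, hi=5
Found pair: (14, 23) summing to 37


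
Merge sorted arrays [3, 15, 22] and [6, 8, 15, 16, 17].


Compare heads, take smaller each step.
Merged: [3, 6, 8, 15, 15, 16, 17, 22]


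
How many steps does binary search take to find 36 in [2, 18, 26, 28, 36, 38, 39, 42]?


Search for 36:
[0,7] mid=3 arr[3]=28
[4,7] mid=5 arr[5]=38
[4,4] mid=4 arr[4]=36
Total: 3 comparisons


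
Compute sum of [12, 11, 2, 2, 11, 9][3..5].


Prefix sums: [0, 12, 23, 25, 27, 38, 47]
Sum[3..5] = prefix[6] - prefix[3] = 47 - 25 = 22


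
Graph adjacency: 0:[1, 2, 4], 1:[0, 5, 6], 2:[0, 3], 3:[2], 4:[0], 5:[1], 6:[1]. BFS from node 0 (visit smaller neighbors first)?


BFS queue: start with [0]
Visit order: [0, 1, 2, 4, 5, 6, 3]


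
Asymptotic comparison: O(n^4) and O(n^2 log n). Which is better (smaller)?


n^2 log n grows slower than quartic
O(n^2 log n) is asymptotically smaller; O(n^4) grows faster


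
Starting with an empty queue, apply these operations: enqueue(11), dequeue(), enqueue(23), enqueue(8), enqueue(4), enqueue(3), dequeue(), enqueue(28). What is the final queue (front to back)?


enqueue(11) -> [11]
dequeue() returns 11 -> []
enqueue(23) -> [23]
enqueue(8) -> [23, 8]
enqueue(4) -> [23, 8, 4]
enqueue(3) -> [23, 8, 4, 3]
dequeue() returns 23 -> [8, 4, 3]
enqueue(28) -> [8, 4, 3, 28]
Final queue (front to back): [8, 4, 3, 28]


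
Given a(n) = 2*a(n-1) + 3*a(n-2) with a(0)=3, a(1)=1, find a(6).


Build bottom-up:
...a(4)=83, a(5)=241, a(6)=2*241+3*83=731


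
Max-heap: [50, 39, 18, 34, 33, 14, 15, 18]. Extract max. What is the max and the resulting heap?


Max = 50
Replace root with last, heapify down
Resulting heap: [39, 34, 18, 18, 33, 14, 15]


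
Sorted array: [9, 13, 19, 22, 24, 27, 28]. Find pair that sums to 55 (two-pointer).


Two pointers: lo=0, hi=6
Found pair: (27, 28) summing to 55


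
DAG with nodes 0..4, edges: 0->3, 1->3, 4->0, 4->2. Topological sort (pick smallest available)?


Kahn's algorithm, process smallest node first
Order: [1, 4, 0, 2, 3]


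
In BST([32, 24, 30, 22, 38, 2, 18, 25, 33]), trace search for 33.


BST root = 32
Search for 33: compare at each node
Path: [32, 38, 33]


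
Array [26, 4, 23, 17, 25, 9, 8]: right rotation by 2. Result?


Right rotate by 2: [9, 8, 26, 4, 23, 17, 25]


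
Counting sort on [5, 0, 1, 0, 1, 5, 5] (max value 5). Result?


Count array: [2, 2, 0, 0, 0, 3]
Reconstruct: [0, 0, 1, 1, 5, 5, 5]


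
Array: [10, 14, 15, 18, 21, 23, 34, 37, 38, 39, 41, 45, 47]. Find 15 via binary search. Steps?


Search for 15:
[0,12] mid=6 arr[6]=34
[0,5] mid=2 arr[2]=15
Total: 2 comparisons


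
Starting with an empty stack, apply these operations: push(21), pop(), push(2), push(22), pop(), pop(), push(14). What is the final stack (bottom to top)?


push(21) -> [21]
pop() returns 21 -> []
push(2) -> [2]
push(22) -> [2, 22]
pop() returns 22 -> [2]
pop() returns 2 -> []
push(14) -> [14]
Final stack (bottom to top): [14]


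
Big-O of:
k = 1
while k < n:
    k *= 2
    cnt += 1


Per nesting level: O(log n) = O(log n)
Complexity: O(log n)


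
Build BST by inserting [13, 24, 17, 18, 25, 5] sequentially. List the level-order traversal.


Root = 13; build tree by BST insertion.
Level-Order traversal: [13, 5, 24, 17, 25, 18]


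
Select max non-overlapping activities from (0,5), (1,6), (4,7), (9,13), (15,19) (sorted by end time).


Greedy: pick earliest-ending, then skip overlaps.
Selected (3 activities): [(0, 5), (9, 13), (15, 19)]


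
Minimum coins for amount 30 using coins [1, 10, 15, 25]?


dp[0]=0; dp[i]=1+min(dp[i-c] for c in coins)
...dp[25]=1, dp[26]=2, dp[27]=3, dp[28]=4, dp[29]=5, dp[30]=2
Minimum coins for 30 = 2


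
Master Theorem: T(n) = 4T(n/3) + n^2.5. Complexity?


a=4, b=3, c=2.5. log_3(4)=1.262 < c=2.5. Case 3: O(n^c) = O(n^2.500)
Complexity: O(n^2.500)


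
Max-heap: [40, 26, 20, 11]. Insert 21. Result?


Append 21: [40, 26, 20, 11, 21]
Bubble up: no swaps needed
Result: [40, 26, 20, 11, 21]


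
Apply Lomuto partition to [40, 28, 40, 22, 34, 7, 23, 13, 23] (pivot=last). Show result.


Elements <= 23 go left of pivot.
Result: [22, 7, 23, 13, 23, 28, 40, 40, 34], pivot at index 4


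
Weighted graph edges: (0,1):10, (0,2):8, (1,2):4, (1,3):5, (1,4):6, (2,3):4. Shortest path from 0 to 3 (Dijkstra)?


Dijkstra from 0:
Distances: {0: 0, 1: 10, 2: 8, 3: 12, 4: 16}
Shortest distance to 3 = 12, path = [0, 2, 3]


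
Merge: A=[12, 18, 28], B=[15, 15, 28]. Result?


Compare heads, take smaller each step.
Merged: [12, 15, 15, 18, 28, 28]


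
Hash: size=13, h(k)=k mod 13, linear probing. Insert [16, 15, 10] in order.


Insertions: 16->slot 3; 15->slot 2; 10->slot 10
Table: [None, None, 15, 16, None, None, None, None, None, None, 10, None, None]


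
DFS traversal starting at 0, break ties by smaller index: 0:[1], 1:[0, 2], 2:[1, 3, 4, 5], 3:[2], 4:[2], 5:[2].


DFS stack-based: start with [0]
Visit order: [0, 1, 2, 3, 4, 5]


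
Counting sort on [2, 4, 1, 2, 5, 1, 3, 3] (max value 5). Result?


Count array: [0, 2, 2, 2, 1, 1]
Reconstruct: [1, 1, 2, 2, 3, 3, 4, 5]


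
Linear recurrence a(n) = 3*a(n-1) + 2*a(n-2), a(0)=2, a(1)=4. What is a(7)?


Build bottom-up:
...a(5)=712, a(6)=2536, a(7)=3*2536+2*712=9032


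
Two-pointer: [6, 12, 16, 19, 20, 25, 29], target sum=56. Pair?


Two pointers: lo=0, hi=6
No pair sums to 56


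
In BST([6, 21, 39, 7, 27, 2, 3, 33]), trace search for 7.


BST root = 6
Search for 7: compare at each node
Path: [6, 21, 7]


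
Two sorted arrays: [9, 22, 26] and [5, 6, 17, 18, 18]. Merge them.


Compare heads, take smaller each step.
Merged: [5, 6, 9, 17, 18, 18, 22, 26]


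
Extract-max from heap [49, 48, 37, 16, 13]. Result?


Max = 49
Replace root with last, heapify down
Resulting heap: [48, 16, 37, 13]


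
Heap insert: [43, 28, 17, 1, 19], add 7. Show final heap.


Append 7: [43, 28, 17, 1, 19, 7]
Bubble up: no swaps needed
Result: [43, 28, 17, 1, 19, 7]


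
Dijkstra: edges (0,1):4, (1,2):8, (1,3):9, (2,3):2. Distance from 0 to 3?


Dijkstra from 0:
Distances: {0: 0, 1: 4, 2: 12, 3: 13}
Shortest distance to 3 = 13, path = [0, 1, 3]


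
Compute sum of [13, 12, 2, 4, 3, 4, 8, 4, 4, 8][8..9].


Prefix sums: [0, 13, 25, 27, 31, 34, 38, 46, 50, 54, 62]
Sum[8..9] = prefix[10] - prefix[8] = 62 - 50 = 12


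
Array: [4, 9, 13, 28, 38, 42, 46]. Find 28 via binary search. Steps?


Search for 28:
[0,6] mid=3 arr[3]=28
Total: 1 comparisons


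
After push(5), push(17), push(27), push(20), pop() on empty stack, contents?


push(5) -> [5]
push(17) -> [5, 17]
push(27) -> [5, 17, 27]
push(20) -> [5, 17, 27, 20]
pop() returns 20 -> [5, 17, 27]
Final stack (bottom to top): [5, 17, 27]


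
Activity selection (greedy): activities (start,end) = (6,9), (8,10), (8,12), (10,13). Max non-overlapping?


Greedy: pick earliest-ending, then skip overlaps.
Selected (2 activities): [(6, 9), (10, 13)]


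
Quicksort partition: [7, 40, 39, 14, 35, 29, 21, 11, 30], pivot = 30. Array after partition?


Elements <= 30 go left of pivot.
Result: [7, 14, 29, 21, 11, 30, 40, 35, 39], pivot at index 5


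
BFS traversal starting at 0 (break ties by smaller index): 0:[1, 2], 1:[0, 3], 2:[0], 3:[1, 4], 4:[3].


BFS queue: start with [0]
Visit order: [0, 1, 2, 3, 4]


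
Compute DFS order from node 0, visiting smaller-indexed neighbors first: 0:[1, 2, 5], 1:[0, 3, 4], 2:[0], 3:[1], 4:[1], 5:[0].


DFS stack-based: start with [0]
Visit order: [0, 1, 3, 4, 2, 5]


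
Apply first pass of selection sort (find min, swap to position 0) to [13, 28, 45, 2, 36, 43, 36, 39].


After one pass: [2, 28, 45, 13, 36, 43, 36, 39]


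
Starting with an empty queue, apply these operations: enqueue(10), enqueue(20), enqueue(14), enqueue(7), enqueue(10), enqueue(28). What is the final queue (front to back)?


enqueue(10) -> [10]
enqueue(20) -> [10, 20]
enqueue(14) -> [10, 20, 14]
enqueue(7) -> [10, 20, 14, 7]
enqueue(10) -> [10, 20, 14, 7, 10]
enqueue(28) -> [10, 20, 14, 7, 10, 28]
Final queue (front to back): [10, 20, 14, 7, 10, 28]


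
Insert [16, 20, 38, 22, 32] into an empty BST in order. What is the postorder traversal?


Root = 16; build tree by BST insertion.
Postorder traversal: [32, 22, 38, 20, 16]


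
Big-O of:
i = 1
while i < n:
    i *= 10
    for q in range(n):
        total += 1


Per nesting level: O(log n) * O(n) = O(n log n)
Complexity: O(n log n)


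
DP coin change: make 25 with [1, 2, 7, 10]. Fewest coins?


dp[0]=0; dp[i]=1+min(dp[i-c] for c in coins)
...dp[20]=2, dp[21]=3, dp[22]=3, dp[23]=4, dp[24]=3, dp[25]=4
Minimum coins for 25 = 4


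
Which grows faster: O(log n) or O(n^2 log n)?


logarithmic grows slower than n^2 log n
O(log n) is asymptotically smaller; O(n^2 log n) grows faster


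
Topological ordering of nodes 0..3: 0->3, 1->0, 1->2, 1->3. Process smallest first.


Kahn's algorithm, process smallest node first
Order: [1, 0, 2, 3]


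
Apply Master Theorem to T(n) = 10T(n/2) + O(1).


a=10, b=2, c=0. log_2(10)=3.322 > c=0. Case 1: O(n^log_b(a)) = O(n^3.322)
Complexity: O(n^3.322)


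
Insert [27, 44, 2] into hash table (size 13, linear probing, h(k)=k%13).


Insertions: 27->slot 1; 44->slot 5; 2->slot 2
Table: [None, 27, 2, None, None, 44, None, None, None, None, None, None, None]


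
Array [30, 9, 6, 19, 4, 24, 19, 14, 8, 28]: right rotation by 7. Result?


Right rotate by 7: [19, 4, 24, 19, 14, 8, 28, 30, 9, 6]


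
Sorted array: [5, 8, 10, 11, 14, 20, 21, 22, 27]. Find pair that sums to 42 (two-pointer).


Two pointers: lo=0, hi=8
Found pair: (20, 22) summing to 42


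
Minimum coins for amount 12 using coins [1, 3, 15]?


dp[0]=0; dp[i]=1+min(dp[i-c] for c in coins)
...dp[7]=3, dp[8]=4, dp[9]=3, dp[10]=4, dp[11]=5, dp[12]=4
Minimum coins for 12 = 4


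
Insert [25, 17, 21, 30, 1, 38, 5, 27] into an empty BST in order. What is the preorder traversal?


Root = 25; build tree by BST insertion.
Preorder traversal: [25, 17, 1, 5, 21, 30, 27, 38]


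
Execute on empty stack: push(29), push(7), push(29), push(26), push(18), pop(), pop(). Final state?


push(29) -> [29]
push(7) -> [29, 7]
push(29) -> [29, 7, 29]
push(26) -> [29, 7, 29, 26]
push(18) -> [29, 7, 29, 26, 18]
pop() returns 18 -> [29, 7, 29, 26]
pop() returns 26 -> [29, 7, 29]
Final stack (bottom to top): [29, 7, 29]


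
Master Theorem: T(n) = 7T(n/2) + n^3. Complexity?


a=7, b=2, c=3. log_2(7)=2.807 < c=3. Case 3: O(n^c) = O(n^3)
Complexity: O(n^3)


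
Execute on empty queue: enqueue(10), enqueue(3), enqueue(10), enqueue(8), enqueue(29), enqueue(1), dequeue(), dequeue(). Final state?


enqueue(10) -> [10]
enqueue(3) -> [10, 3]
enqueue(10) -> [10, 3, 10]
enqueue(8) -> [10, 3, 10, 8]
enqueue(29) -> [10, 3, 10, 8, 29]
enqueue(1) -> [10, 3, 10, 8, 29, 1]
dequeue() returns 10 -> [3, 10, 8, 29, 1]
dequeue() returns 3 -> [10, 8, 29, 1]
Final queue (front to back): [10, 8, 29, 1]


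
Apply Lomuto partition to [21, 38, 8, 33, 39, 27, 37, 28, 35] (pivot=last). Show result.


Elements <= 35 go left of pivot.
Result: [21, 8, 33, 27, 28, 35, 37, 39, 38], pivot at index 5


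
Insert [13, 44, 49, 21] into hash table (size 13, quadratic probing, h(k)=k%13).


Insertions: 13->slot 0; 44->slot 5; 49->slot 10; 21->slot 8
Table: [13, None, None, None, None, 44, None, None, 21, None, 49, None, None]


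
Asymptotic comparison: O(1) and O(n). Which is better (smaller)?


constant grows slower than linear
O(1) is asymptotically smaller; O(n) grows faster


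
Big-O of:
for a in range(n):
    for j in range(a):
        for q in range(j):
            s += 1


Per nesting level: O(n) * O(n) [triangular over a] * O(n) [triangular over j] = O(n^3)
Complexity: O(n^3)


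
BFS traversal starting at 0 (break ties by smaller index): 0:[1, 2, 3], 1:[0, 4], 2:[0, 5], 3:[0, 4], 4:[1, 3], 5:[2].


BFS queue: start with [0]
Visit order: [0, 1, 2, 3, 4, 5]


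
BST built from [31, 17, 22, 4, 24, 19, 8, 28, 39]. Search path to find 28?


BST root = 31
Search for 28: compare at each node
Path: [31, 17, 22, 24, 28]


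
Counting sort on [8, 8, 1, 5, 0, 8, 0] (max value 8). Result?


Count array: [2, 1, 0, 0, 0, 1, 0, 0, 3]
Reconstruct: [0, 0, 1, 5, 8, 8, 8]


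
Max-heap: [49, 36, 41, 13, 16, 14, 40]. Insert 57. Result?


Append 57: [49, 36, 41, 13, 16, 14, 40, 57]
Bubble up: swap idx 7(57) with idx 3(13); swap idx 3(57) with idx 1(36); swap idx 1(57) with idx 0(49)
Result: [57, 49, 41, 36, 16, 14, 40, 13]


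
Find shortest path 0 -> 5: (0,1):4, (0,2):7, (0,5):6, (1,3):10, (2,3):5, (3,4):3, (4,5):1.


Dijkstra from 0:
Distances: {0: 0, 1: 4, 2: 7, 3: 10, 4: 7, 5: 6}
Shortest distance to 5 = 6, path = [0, 5]


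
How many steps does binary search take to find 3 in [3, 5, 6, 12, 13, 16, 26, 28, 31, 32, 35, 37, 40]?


Search for 3:
[0,12] mid=6 arr[6]=26
[0,5] mid=2 arr[2]=6
[0,1] mid=0 arr[0]=3
Total: 3 comparisons


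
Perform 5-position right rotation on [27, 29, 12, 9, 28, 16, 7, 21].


Right rotate by 5: [9, 28, 16, 7, 21, 27, 29, 12]


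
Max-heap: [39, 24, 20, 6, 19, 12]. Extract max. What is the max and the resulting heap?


Max = 39
Replace root with last, heapify down
Resulting heap: [24, 19, 20, 6, 12]


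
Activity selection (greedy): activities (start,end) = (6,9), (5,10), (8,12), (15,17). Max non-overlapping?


Greedy: pick earliest-ending, then skip overlaps.
Selected (2 activities): [(6, 9), (15, 17)]


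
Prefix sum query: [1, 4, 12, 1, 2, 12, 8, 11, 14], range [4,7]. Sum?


Prefix sums: [0, 1, 5, 17, 18, 20, 32, 40, 51, 65]
Sum[4..7] = prefix[8] - prefix[4] = 51 - 18 = 33


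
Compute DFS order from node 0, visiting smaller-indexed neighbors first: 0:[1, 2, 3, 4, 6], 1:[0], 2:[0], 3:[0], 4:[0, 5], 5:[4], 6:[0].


DFS stack-based: start with [0]
Visit order: [0, 1, 2, 3, 4, 5, 6]


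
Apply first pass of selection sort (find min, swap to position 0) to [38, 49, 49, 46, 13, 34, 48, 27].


After one pass: [13, 49, 49, 46, 38, 34, 48, 27]


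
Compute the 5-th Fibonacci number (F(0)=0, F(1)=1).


F(n)=F(n-1)+F(n-2)
...F(3)=2, F(4)=3, F(5)=5


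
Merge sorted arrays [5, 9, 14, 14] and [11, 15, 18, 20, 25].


Compare heads, take smaller each step.
Merged: [5, 9, 11, 14, 14, 15, 18, 20, 25]


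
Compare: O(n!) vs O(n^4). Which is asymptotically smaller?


quartic grows slower than factorial
O(n^4) is asymptotically smaller; O(n!) grows faster


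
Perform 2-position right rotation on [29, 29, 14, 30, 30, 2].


Right rotate by 2: [30, 2, 29, 29, 14, 30]


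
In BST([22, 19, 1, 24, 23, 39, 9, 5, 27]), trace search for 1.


BST root = 22
Search for 1: compare at each node
Path: [22, 19, 1]


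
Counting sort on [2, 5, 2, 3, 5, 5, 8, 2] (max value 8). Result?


Count array: [0, 0, 3, 1, 0, 3, 0, 0, 1]
Reconstruct: [2, 2, 2, 3, 5, 5, 5, 8]


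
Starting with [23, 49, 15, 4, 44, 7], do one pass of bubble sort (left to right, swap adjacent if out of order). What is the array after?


After one pass: [23, 15, 4, 44, 7, 49]


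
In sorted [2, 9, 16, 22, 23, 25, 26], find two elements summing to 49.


Two pointers: lo=0, hi=6
Found pair: (23, 26) summing to 49


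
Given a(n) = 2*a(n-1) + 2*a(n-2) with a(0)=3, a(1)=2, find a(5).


Build bottom-up:
...a(3)=24, a(4)=68, a(5)=2*68+2*24=184


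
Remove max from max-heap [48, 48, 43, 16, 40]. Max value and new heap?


Max = 48
Replace root with last, heapify down
Resulting heap: [48, 40, 43, 16]


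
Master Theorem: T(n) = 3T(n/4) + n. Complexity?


a=3, b=4, c=1. log_4(3)=0.792 < c=1. Case 3: O(n^c) = O(n)
Complexity: O(n)


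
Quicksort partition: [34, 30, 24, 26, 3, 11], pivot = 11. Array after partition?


Elements <= 11 go left of pivot.
Result: [3, 11, 24, 26, 34, 30], pivot at index 1


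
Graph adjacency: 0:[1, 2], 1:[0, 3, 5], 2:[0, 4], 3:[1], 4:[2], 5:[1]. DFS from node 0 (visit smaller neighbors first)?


DFS stack-based: start with [0]
Visit order: [0, 1, 3, 5, 2, 4]


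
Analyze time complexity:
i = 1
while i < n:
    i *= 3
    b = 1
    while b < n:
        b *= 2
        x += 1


Per nesting level: O(log n) * O(log n) = O((log n)^2)
Complexity: O((log n)^2)


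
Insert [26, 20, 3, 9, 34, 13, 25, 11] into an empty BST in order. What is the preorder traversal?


Root = 26; build tree by BST insertion.
Preorder traversal: [26, 20, 3, 9, 13, 11, 25, 34]


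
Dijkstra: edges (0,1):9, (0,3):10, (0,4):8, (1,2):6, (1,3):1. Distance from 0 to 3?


Dijkstra from 0:
Distances: {0: 0, 1: 9, 2: 15, 3: 10, 4: 8}
Shortest distance to 3 = 10, path = [0, 3]


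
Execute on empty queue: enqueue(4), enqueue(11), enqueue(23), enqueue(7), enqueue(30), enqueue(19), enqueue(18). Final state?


enqueue(4) -> [4]
enqueue(11) -> [4, 11]
enqueue(23) -> [4, 11, 23]
enqueue(7) -> [4, 11, 23, 7]
enqueue(30) -> [4, 11, 23, 7, 30]
enqueue(19) -> [4, 11, 23, 7, 30, 19]
enqueue(18) -> [4, 11, 23, 7, 30, 19, 18]
Final queue (front to back): [4, 11, 23, 7, 30, 19, 18]


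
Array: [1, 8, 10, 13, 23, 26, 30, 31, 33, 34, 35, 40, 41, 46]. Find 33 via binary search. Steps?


Search for 33:
[0,13] mid=6 arr[6]=30
[7,13] mid=10 arr[10]=35
[7,9] mid=8 arr[8]=33
Total: 3 comparisons


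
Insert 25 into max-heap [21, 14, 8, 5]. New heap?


Append 25: [21, 14, 8, 5, 25]
Bubble up: swap idx 4(25) with idx 1(14); swap idx 1(25) with idx 0(21)
Result: [25, 21, 8, 5, 14]


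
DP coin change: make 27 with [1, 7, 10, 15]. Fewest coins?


dp[0]=0; dp[i]=1+min(dp[i-c] for c in coins)
...dp[22]=2, dp[23]=3, dp[24]=3, dp[25]=2, dp[26]=3, dp[27]=3
Minimum coins for 27 = 3


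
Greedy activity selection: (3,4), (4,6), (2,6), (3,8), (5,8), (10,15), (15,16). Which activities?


Greedy: pick earliest-ending, then skip overlaps.
Selected (4 activities): [(3, 4), (4, 6), (10, 15), (15, 16)]


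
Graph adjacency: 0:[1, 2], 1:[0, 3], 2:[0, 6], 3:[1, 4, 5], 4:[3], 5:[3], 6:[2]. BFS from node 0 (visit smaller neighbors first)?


BFS queue: start with [0]
Visit order: [0, 1, 2, 3, 6, 4, 5]


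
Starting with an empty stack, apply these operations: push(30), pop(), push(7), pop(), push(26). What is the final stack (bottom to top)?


push(30) -> [30]
pop() returns 30 -> []
push(7) -> [7]
pop() returns 7 -> []
push(26) -> [26]
Final stack (bottom to top): [26]


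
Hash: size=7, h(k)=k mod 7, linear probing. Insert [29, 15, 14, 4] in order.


Insertions: 29->slot 1; 15->slot 2; 14->slot 0; 4->slot 4
Table: [14, 29, 15, None, 4, None, None]


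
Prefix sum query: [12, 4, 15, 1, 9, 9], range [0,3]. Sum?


Prefix sums: [0, 12, 16, 31, 32, 41, 50]
Sum[0..3] = prefix[4] - prefix[0] = 32 - 0 = 32


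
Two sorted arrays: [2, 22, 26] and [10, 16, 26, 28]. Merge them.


Compare heads, take smaller each step.
Merged: [2, 10, 16, 22, 26, 26, 28]


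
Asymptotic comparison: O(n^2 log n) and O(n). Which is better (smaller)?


linear grows slower than n^2 log n
O(n) is asymptotically smaller; O(n^2 log n) grows faster


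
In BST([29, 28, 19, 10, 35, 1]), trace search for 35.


BST root = 29
Search for 35: compare at each node
Path: [29, 35]


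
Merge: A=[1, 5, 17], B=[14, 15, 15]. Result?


Compare heads, take smaller each step.
Merged: [1, 5, 14, 15, 15, 17]


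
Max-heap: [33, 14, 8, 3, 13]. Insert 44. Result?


Append 44: [33, 14, 8, 3, 13, 44]
Bubble up: swap idx 5(44) with idx 2(8); swap idx 2(44) with idx 0(33)
Result: [44, 14, 33, 3, 13, 8]


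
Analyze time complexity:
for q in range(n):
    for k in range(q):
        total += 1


Per nesting level: O(n) * O(n) [triangular over q] = O(n^2)
Complexity: O(n^2)


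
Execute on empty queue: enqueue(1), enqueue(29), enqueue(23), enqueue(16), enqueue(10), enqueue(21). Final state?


enqueue(1) -> [1]
enqueue(29) -> [1, 29]
enqueue(23) -> [1, 29, 23]
enqueue(16) -> [1, 29, 23, 16]
enqueue(10) -> [1, 29, 23, 16, 10]
enqueue(21) -> [1, 29, 23, 16, 10, 21]
Final queue (front to back): [1, 29, 23, 16, 10, 21]


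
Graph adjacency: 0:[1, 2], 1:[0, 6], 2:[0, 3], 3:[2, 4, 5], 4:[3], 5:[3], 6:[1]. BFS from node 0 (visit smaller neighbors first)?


BFS queue: start with [0]
Visit order: [0, 1, 2, 6, 3, 4, 5]


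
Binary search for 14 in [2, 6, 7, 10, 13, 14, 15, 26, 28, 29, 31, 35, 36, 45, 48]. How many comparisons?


Search for 14:
[0,14] mid=7 arr[7]=26
[0,6] mid=3 arr[3]=10
[4,6] mid=5 arr[5]=14
Total: 3 comparisons


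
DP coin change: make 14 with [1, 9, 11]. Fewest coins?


dp[0]=0; dp[i]=1+min(dp[i-c] for c in coins)
...dp[9]=1, dp[10]=2, dp[11]=1, dp[12]=2, dp[13]=3, dp[14]=4
Minimum coins for 14 = 4


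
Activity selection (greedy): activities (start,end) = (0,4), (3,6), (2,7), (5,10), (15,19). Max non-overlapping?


Greedy: pick earliest-ending, then skip overlaps.
Selected (3 activities): [(0, 4), (5, 10), (15, 19)]


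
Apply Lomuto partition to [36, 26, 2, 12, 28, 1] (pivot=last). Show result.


Elements <= 1 go left of pivot.
Result: [1, 26, 2, 12, 28, 36], pivot at index 0


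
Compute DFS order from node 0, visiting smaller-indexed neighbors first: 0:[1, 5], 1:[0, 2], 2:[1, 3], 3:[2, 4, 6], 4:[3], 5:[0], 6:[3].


DFS stack-based: start with [0]
Visit order: [0, 1, 2, 3, 4, 6, 5]


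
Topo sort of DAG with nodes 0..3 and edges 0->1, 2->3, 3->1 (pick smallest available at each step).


Kahn's algorithm, process smallest node first
Order: [0, 2, 3, 1]


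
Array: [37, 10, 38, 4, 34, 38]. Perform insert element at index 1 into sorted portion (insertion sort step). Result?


After one pass: [10, 37, 38, 4, 34, 38]


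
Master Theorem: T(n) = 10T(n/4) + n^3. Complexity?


a=10, b=4, c=3. log_4(10)=1.661 < c=3. Case 3: O(n^c) = O(n^3)
Complexity: O(n^3)


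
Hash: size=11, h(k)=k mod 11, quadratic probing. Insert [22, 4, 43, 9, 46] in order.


Insertions: 22->slot 0; 4->slot 4; 43->slot 10; 9->slot 9; 46->slot 2
Table: [22, None, 46, None, 4, None, None, None, None, 9, 43]


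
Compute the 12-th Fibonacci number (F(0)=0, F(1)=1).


F(n)=F(n-1)+F(n-2)
...F(10)=55, F(11)=89, F(12)=144


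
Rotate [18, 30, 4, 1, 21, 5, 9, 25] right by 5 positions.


Right rotate by 5: [1, 21, 5, 9, 25, 18, 30, 4]


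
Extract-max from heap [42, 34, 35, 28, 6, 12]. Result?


Max = 42
Replace root with last, heapify down
Resulting heap: [35, 34, 12, 28, 6]


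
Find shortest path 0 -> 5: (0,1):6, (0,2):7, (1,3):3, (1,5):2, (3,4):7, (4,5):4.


Dijkstra from 0:
Distances: {0: 0, 1: 6, 2: 7, 3: 9, 4: 12, 5: 8}
Shortest distance to 5 = 8, path = [0, 1, 5]


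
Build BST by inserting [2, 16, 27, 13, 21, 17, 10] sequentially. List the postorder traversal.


Root = 2; build tree by BST insertion.
Postorder traversal: [10, 13, 17, 21, 27, 16, 2]


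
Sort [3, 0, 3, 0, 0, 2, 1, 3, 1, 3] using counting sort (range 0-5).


Count array: [3, 2, 1, 4, 0, 0]
Reconstruct: [0, 0, 0, 1, 1, 2, 3, 3, 3, 3]


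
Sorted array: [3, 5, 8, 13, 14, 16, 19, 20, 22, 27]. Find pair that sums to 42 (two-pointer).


Two pointers: lo=0, hi=9
Found pair: (20, 22) summing to 42


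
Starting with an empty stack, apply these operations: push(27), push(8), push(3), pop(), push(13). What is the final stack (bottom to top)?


push(27) -> [27]
push(8) -> [27, 8]
push(3) -> [27, 8, 3]
pop() returns 3 -> [27, 8]
push(13) -> [27, 8, 13]
Final stack (bottom to top): [27, 8, 13]


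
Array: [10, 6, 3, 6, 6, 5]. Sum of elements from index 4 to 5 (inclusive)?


Prefix sums: [0, 10, 16, 19, 25, 31, 36]
Sum[4..5] = prefix[6] - prefix[4] = 36 - 25 = 11


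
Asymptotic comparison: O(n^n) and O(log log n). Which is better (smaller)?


double-logarithmic grows slower than n^n
O(log log n) is asymptotically smaller; O(n^n) grows faster


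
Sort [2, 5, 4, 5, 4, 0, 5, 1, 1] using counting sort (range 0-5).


Count array: [1, 2, 1, 0, 2, 3]
Reconstruct: [0, 1, 1, 2, 4, 4, 5, 5, 5]


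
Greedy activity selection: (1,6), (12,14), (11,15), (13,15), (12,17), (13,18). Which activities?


Greedy: pick earliest-ending, then skip overlaps.
Selected (2 activities): [(1, 6), (12, 14)]


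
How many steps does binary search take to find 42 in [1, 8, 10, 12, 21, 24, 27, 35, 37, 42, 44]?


Search for 42:
[0,10] mid=5 arr[5]=24
[6,10] mid=8 arr[8]=37
[9,10] mid=9 arr[9]=42
Total: 3 comparisons


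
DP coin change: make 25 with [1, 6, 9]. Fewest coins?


dp[0]=0; dp[i]=1+min(dp[i-c] for c in coins)
...dp[20]=4, dp[21]=3, dp[22]=4, dp[23]=5, dp[24]=3, dp[25]=4
Minimum coins for 25 = 4


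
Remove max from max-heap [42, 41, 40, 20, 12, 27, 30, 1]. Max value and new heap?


Max = 42
Replace root with last, heapify down
Resulting heap: [41, 20, 40, 1, 12, 27, 30]


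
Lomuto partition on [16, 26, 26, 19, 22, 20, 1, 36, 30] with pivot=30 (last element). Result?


Elements <= 30 go left of pivot.
Result: [16, 26, 26, 19, 22, 20, 1, 30, 36], pivot at index 7


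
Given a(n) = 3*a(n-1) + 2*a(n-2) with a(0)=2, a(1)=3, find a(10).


Build bottom-up:
...a(8)=25889, a(9)=92205, a(10)=3*92205+2*25889=328393


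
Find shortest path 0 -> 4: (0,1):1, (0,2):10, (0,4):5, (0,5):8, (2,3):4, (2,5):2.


Dijkstra from 0:
Distances: {0: 0, 1: 1, 2: 10, 3: 14, 4: 5, 5: 8}
Shortest distance to 4 = 5, path = [0, 4]


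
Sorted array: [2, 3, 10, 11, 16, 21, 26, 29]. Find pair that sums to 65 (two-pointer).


Two pointers: lo=0, hi=7
No pair sums to 65


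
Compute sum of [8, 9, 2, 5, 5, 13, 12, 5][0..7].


Prefix sums: [0, 8, 17, 19, 24, 29, 42, 54, 59]
Sum[0..7] = prefix[8] - prefix[0] = 59 - 0 = 59


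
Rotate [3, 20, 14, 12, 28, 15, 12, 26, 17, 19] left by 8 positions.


Left rotate by 8: [17, 19, 3, 20, 14, 12, 28, 15, 12, 26]


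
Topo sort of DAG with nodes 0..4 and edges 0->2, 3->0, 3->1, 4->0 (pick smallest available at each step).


Kahn's algorithm, process smallest node first
Order: [3, 1, 4, 0, 2]


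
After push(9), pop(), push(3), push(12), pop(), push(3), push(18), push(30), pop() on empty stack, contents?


push(9) -> [9]
pop() returns 9 -> []
push(3) -> [3]
push(12) -> [3, 12]
pop() returns 12 -> [3]
push(3) -> [3, 3]
push(18) -> [3, 3, 18]
push(30) -> [3, 3, 18, 30]
pop() returns 30 -> [3, 3, 18]
Final stack (bottom to top): [3, 3, 18]


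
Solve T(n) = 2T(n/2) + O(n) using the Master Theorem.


a=2, b=2, c=1. log_2(2)=1 = c=1. Case 2: O(n^c log n) = O(n log n)
Complexity: O(n log n)


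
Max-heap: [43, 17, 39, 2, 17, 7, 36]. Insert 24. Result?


Append 24: [43, 17, 39, 2, 17, 7, 36, 24]
Bubble up: swap idx 7(24) with idx 3(2); swap idx 3(24) with idx 1(17)
Result: [43, 24, 39, 17, 17, 7, 36, 2]


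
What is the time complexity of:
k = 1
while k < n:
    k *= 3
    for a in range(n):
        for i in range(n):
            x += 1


Per nesting level: O(log n) * O(n) * O(n) = O(n^2 log n)
Complexity: O(n^2 log n)


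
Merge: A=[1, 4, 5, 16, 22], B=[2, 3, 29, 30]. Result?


Compare heads, take smaller each step.
Merged: [1, 2, 3, 4, 5, 16, 22, 29, 30]


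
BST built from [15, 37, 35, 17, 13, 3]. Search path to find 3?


BST root = 15
Search for 3: compare at each node
Path: [15, 13, 3]


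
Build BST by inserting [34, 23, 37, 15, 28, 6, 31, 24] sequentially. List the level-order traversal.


Root = 34; build tree by BST insertion.
Level-Order traversal: [34, 23, 37, 15, 28, 6, 24, 31]


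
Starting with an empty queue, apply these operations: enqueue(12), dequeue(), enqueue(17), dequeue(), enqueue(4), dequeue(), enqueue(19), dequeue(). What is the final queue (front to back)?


enqueue(12) -> [12]
dequeue() returns 12 -> []
enqueue(17) -> [17]
dequeue() returns 17 -> []
enqueue(4) -> [4]
dequeue() returns 4 -> []
enqueue(19) -> [19]
dequeue() returns 19 -> []
Final queue (front to back): []


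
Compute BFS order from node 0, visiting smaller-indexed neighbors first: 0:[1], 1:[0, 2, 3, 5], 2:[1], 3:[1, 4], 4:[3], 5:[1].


BFS queue: start with [0]
Visit order: [0, 1, 2, 3, 5, 4]


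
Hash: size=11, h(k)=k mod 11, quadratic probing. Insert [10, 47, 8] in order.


Insertions: 10->slot 10; 47->slot 3; 8->slot 8
Table: [None, None, None, 47, None, None, None, None, 8, None, 10]


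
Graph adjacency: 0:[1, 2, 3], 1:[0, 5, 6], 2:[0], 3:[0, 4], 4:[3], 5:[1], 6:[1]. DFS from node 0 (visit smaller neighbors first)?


DFS stack-based: start with [0]
Visit order: [0, 1, 5, 6, 2, 3, 4]


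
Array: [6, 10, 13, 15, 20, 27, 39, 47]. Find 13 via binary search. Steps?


Search for 13:
[0,7] mid=3 arr[3]=15
[0,2] mid=1 arr[1]=10
[2,2] mid=2 arr[2]=13
Total: 3 comparisons


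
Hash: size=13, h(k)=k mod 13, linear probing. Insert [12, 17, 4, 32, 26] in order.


Insertions: 12->slot 12; 17->slot 4; 4->slot 5; 32->slot 6; 26->slot 0
Table: [26, None, None, None, 17, 4, 32, None, None, None, None, None, 12]


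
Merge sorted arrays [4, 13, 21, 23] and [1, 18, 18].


Compare heads, take smaller each step.
Merged: [1, 4, 13, 18, 18, 21, 23]


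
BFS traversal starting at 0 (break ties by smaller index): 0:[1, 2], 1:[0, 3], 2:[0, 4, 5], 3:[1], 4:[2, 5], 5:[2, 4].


BFS queue: start with [0]
Visit order: [0, 1, 2, 3, 4, 5]


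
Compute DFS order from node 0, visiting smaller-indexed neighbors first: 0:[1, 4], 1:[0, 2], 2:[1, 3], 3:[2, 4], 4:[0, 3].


DFS stack-based: start with [0]
Visit order: [0, 1, 2, 3, 4]


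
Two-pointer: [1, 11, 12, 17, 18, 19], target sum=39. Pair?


Two pointers: lo=0, hi=5
No pair sums to 39


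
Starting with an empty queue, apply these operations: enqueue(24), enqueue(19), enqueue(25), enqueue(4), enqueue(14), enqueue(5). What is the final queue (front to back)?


enqueue(24) -> [24]
enqueue(19) -> [24, 19]
enqueue(25) -> [24, 19, 25]
enqueue(4) -> [24, 19, 25, 4]
enqueue(14) -> [24, 19, 25, 4, 14]
enqueue(5) -> [24, 19, 25, 4, 14, 5]
Final queue (front to back): [24, 19, 25, 4, 14, 5]


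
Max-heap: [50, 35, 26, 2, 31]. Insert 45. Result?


Append 45: [50, 35, 26, 2, 31, 45]
Bubble up: swap idx 5(45) with idx 2(26)
Result: [50, 35, 45, 2, 31, 26]


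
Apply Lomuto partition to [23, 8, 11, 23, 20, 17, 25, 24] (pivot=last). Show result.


Elements <= 24 go left of pivot.
Result: [23, 8, 11, 23, 20, 17, 24, 25], pivot at index 6


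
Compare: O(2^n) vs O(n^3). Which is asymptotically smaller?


cubic grows slower than exponential
O(n^3) is asymptotically smaller; O(2^n) grows faster


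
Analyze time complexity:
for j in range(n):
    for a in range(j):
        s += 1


Per nesting level: O(n) * O(n) [triangular over j] = O(n^2)
Complexity: O(n^2)


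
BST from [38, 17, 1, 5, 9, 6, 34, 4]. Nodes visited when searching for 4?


BST root = 38
Search for 4: compare at each node
Path: [38, 17, 1, 5, 4]


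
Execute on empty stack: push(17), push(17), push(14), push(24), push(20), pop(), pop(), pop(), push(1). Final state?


push(17) -> [17]
push(17) -> [17, 17]
push(14) -> [17, 17, 14]
push(24) -> [17, 17, 14, 24]
push(20) -> [17, 17, 14, 24, 20]
pop() returns 20 -> [17, 17, 14, 24]
pop() returns 24 -> [17, 17, 14]
pop() returns 14 -> [17, 17]
push(1) -> [17, 17, 1]
Final stack (bottom to top): [17, 17, 1]


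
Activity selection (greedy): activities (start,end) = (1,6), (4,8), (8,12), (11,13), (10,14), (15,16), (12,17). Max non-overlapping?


Greedy: pick earliest-ending, then skip overlaps.
Selected (3 activities): [(1, 6), (8, 12), (15, 16)]


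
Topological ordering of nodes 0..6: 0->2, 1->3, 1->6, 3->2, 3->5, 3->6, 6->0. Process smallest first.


Kahn's algorithm, process smallest node first
Order: [1, 3, 4, 5, 6, 0, 2]


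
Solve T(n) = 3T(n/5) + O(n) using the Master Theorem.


a=3, b=5, c=1. log_5(3)=0.683 < c=1. Case 3: O(n^c) = O(n)
Complexity: O(n)


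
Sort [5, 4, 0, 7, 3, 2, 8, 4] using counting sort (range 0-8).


Count array: [1, 0, 1, 1, 2, 1, 0, 1, 1]
Reconstruct: [0, 2, 3, 4, 4, 5, 7, 8]


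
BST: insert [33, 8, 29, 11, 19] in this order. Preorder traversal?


Root = 33; build tree by BST insertion.
Preorder traversal: [33, 8, 29, 11, 19]


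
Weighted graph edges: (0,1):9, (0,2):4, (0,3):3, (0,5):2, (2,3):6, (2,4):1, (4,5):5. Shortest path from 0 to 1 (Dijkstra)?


Dijkstra from 0:
Distances: {0: 0, 1: 9, 2: 4, 3: 3, 4: 5, 5: 2}
Shortest distance to 1 = 9, path = [0, 1]


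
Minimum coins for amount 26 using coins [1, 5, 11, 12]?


dp[0]=0; dp[i]=1+min(dp[i-c] for c in coins)
...dp[21]=3, dp[22]=2, dp[23]=2, dp[24]=2, dp[25]=3, dp[26]=4
Minimum coins for 26 = 4


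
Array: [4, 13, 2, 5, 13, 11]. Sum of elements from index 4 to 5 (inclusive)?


Prefix sums: [0, 4, 17, 19, 24, 37, 48]
Sum[4..5] = prefix[6] - prefix[4] = 48 - 24 = 24


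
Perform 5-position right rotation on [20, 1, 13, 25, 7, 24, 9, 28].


Right rotate by 5: [25, 7, 24, 9, 28, 20, 1, 13]


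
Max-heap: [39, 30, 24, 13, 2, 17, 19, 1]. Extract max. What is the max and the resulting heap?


Max = 39
Replace root with last, heapify down
Resulting heap: [30, 13, 24, 1, 2, 17, 19]


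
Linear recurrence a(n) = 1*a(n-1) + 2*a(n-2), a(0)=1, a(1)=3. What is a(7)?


Build bottom-up:
...a(5)=43, a(6)=85, a(7)=1*85+2*43=171


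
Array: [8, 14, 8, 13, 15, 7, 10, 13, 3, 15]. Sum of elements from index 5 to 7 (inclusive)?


Prefix sums: [0, 8, 22, 30, 43, 58, 65, 75, 88, 91, 106]
Sum[5..7] = prefix[8] - prefix[5] = 88 - 58 = 30


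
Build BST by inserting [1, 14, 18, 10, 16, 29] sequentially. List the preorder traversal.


Root = 1; build tree by BST insertion.
Preorder traversal: [1, 14, 10, 18, 16, 29]


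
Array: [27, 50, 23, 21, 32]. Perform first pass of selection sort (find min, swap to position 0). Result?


After one pass: [21, 50, 23, 27, 32]


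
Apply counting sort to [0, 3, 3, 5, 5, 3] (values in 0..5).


Count array: [1, 0, 0, 3, 0, 2]
Reconstruct: [0, 3, 3, 3, 5, 5]


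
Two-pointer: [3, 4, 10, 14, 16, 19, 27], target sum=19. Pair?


Two pointers: lo=0, hi=6
Found pair: (3, 16) summing to 19


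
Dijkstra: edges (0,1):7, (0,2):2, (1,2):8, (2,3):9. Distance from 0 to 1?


Dijkstra from 0:
Distances: {0: 0, 1: 7, 2: 2, 3: 11}
Shortest distance to 1 = 7, path = [0, 1]


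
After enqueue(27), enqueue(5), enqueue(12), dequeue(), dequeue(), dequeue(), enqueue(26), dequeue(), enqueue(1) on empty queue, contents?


enqueue(27) -> [27]
enqueue(5) -> [27, 5]
enqueue(12) -> [27, 5, 12]
dequeue() returns 27 -> [5, 12]
dequeue() returns 5 -> [12]
dequeue() returns 12 -> []
enqueue(26) -> [26]
dequeue() returns 26 -> []
enqueue(1) -> [1]
Final queue (front to back): [1]


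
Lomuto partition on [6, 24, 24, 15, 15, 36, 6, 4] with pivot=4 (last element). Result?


Elements <= 4 go left of pivot.
Result: [4, 24, 24, 15, 15, 36, 6, 6], pivot at index 0


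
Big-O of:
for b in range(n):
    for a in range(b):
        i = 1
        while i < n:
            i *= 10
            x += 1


Per nesting level: O(n) * O(n) [triangular over b] * O(log n) = O(n^2 log n)
Complexity: O(n^2 log n)


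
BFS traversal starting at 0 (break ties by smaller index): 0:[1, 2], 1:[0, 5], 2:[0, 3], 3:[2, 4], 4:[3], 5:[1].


BFS queue: start with [0]
Visit order: [0, 1, 2, 5, 3, 4]


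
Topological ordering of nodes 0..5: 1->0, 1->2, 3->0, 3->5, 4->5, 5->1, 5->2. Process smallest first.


Kahn's algorithm, process smallest node first
Order: [3, 4, 5, 1, 0, 2]


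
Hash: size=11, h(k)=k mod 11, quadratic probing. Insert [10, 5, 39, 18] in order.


Insertions: 10->slot 10; 5->slot 5; 39->slot 6; 18->slot 7
Table: [None, None, None, None, None, 5, 39, 18, None, None, 10]


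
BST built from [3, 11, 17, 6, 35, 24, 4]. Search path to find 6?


BST root = 3
Search for 6: compare at each node
Path: [3, 11, 6]


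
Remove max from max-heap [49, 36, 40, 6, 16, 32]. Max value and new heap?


Max = 49
Replace root with last, heapify down
Resulting heap: [40, 36, 32, 6, 16]


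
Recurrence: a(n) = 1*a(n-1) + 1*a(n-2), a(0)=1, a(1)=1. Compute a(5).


Build bottom-up:
...a(3)=3, a(4)=5, a(5)=1*5+1*3=8


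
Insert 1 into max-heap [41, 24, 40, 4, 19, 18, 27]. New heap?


Append 1: [41, 24, 40, 4, 19, 18, 27, 1]
Bubble up: no swaps needed
Result: [41, 24, 40, 4, 19, 18, 27, 1]
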